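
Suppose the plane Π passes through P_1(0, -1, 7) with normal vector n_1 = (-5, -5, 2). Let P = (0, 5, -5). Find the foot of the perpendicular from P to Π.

Π: n_1·r = n_1·P_1 gives -5x - 5y + 2z = 19.
Foot = P − λn with λ = (n·P − d)/|n|² = (-35 − 19)/54 = -1.
Foot = (0, 5, -5) − (-1)·(-5, -5, 2) = (-5, 0, -3).

(-5, 0, -3)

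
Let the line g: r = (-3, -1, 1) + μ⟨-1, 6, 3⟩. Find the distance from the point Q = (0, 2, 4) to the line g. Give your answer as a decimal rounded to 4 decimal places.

3.8050

Taking (-3, -1, 1) on g with direction v = (-1, 6, 3): w = Q − (-3, -1, 1) = (3, 3, 3), and w × v = (-9, -12, 21).
Distance = |w × v| / |v| = √666 / √46 ≈ 3.8050.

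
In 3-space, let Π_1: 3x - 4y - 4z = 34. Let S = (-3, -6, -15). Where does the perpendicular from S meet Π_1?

Foot = S − λn with λ = (n·S − d)/|n|² = (75 − 34)/41 = 1.
Foot = (-3, -6, -15) − 1·(3, -4, -4) = (-6, -2, -11).

(-6, -2, -11)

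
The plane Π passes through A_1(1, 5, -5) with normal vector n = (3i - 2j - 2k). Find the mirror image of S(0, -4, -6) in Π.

(-6, 0, -2)

Π: n·r = n·A_1 gives 3x - 2y - 2z = 3.
λ = (n·S − d)/|n|² = (20 − 3)/17 = 1.
Reflection = S − 2λn = (0, -4, -6) − 2·(3, -2, -2) = (-6, 0, -2).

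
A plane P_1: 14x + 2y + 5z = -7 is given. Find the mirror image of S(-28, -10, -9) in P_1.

λ = (n·S − d)/|n|² = (-457 − (-7))/225 = -2.
Reflection = S − 2λn = (-28, -10, -9) − (-4)·(14, 2, 5) = (28, -2, 11).

(28, -2, 11)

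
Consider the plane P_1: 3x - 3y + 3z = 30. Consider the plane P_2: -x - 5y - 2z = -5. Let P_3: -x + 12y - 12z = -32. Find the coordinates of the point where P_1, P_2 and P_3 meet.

(8, -1, 1)

Solving the 3×3 linear system 3x - 3y + 3z = 30, -x - 5y - 2z = -5, -x + 12y - 12z = -32 (e.g. by elimination or Cramer's rule, determinant = 231) gives (8, -1, 1).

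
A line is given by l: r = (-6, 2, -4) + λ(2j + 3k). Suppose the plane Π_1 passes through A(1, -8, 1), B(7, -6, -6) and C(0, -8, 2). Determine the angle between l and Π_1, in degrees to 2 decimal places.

47.70

AB = (6, 2, -7), AC = (-1, 0, 1); a normal to Π_1 is AB × AC = (2, 1, 2).
Using A: Π_1 has equation 2x + y + 2z = -4.
sin θ = |n·v| / (|n||v|) = |8| / (√9 · √13) = 0.73960.
θ ≈ 47.70°.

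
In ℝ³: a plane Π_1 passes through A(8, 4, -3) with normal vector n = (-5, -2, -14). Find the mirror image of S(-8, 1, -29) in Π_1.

(12, 9, 27)

Π_1: n·r = n·A gives -5x - 2y - 14z = -6.
λ = (n·S − d)/|n|² = (444 − (-6))/225 = 2.
Reflection = S − 2λn = (-8, 1, -29) − 4·(-5, -2, -14) = (12, 9, 27).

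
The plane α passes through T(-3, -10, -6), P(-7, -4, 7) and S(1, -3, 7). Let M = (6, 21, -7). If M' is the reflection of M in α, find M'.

(12, -27, 17)

TP = (-4, 6, 13), TS = (4, 7, 13); a normal to α is TP × TS = (-13, 104, -52).
Using T: α has equation -13x + 104y - 52z = -689.
λ = (n·M − d)/|n|² = (2470 − (-689))/13689 = 3/13.
Reflection = M − 2λn = (6, 21, -7) − (6/13)·(-13, 104, -52) = (12, -27, 17).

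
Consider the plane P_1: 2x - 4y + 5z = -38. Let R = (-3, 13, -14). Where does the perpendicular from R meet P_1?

(1, 5, -4)

Foot = R − λn with λ = (n·R − d)/|n|² = (-128 − (-38))/45 = -2.
Foot = (-3, 13, -14) − (-2)·(2, -4, 5) = (1, 5, -4).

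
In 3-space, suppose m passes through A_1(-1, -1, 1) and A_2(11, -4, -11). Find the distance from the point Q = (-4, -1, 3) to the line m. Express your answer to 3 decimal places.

A direction vector for m is A_2 − A_1 = (12, -3, -12).
Taking (-1, -1, 1) on m with direction v = (12, -3, -12): w = Q − (-1, -1, 1) = (-3, 0, 2), and w × v = (6, -12, 9).
Distance = |w × v| / |v| = √261 / √297 ≈ 0.937.

0.937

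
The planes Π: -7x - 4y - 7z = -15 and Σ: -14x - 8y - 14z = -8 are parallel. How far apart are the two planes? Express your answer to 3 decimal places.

Rescale Σ by 1/2: -7x - 4y - 7z = -4. Then distance = |-15 − (-4)| / √114 ≈ 1.030.

1.030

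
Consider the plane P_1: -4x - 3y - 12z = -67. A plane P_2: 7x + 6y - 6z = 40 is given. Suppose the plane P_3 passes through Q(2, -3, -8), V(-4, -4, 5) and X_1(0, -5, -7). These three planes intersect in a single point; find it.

(4, 5, 3)

QV = (-6, -1, 13), QX_1 = (-2, -2, 1); a normal to P_3 is QV × QX_1 = (25, -20, 10).
Using Q: P_3 has equation 25x - 20y + 10z = 30.
Solving the 3×3 linear system -4x - 3y - 12z = -67, 7x + 6y - 6z = 40, 25x - 20y + 10z = 30 (e.g. by elimination or Cramer's rule, determinant = 4380) gives (4, 5, 3).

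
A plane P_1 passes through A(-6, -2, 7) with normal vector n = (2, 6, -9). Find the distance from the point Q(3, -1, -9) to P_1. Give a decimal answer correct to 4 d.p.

P_1: n·r = n·A gives 2x + 6y - 9z = -87.
n·Q − d = (2)·(3) + (6)·(-1) + (-9)·(-9) − (-87) = 168; |n| = √121.
Distance = |168| / √121 = 168/√121 ≈ 15.2727.

15.2727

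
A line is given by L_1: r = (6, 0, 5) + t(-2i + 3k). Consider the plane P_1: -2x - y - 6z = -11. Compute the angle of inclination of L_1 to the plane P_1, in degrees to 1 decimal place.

37.3

sin θ = |n·v| / (|n||v|) = |-14| / (√41 · √13) = 0.60641.
θ ≈ 37.3°.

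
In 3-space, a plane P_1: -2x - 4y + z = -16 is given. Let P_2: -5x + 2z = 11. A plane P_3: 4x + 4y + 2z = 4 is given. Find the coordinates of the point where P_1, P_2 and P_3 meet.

Solving the 3×3 linear system -2x - 4y + z = -16, -5x + 2z = 11, 4x + 4y + 2z = 4 (e.g. by elimination or Cramer's rule, determinant = -76) gives (-3, 5, -2).

(-3, 5, -2)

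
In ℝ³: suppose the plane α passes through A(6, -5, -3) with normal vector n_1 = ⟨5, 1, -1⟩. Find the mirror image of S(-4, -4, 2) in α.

(16, 0, -2)

α: n_1·r = n_1·A gives 5x + y - z = 28.
λ = (n·S − d)/|n|² = (-26 − 28)/27 = -2.
Reflection = S − 2λn = (-4, -4, 2) − (-4)·(5, 1, -1) = (16, 0, -2).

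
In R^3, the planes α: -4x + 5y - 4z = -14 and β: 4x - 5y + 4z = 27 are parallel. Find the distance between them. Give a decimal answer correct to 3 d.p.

1.722

Rescale β by 1/(-1): -4x + 5y - 4z = -27. Then distance = |-14 − (-27)| / √57 ≈ 1.722.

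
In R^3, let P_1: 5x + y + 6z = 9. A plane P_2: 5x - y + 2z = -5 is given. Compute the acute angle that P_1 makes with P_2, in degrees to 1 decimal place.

33.4

cos θ = |n₁·n₂| / (|n₁||n₂|) = |36| / (√62 · √30).
θ = arccos(0.83473) ≈ 33.4°.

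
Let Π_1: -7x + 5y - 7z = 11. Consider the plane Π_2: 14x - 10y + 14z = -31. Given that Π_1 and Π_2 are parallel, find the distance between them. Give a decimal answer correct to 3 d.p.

Rescale Π_2 by 1/(-2): -7x + 5y - 7z = 31/2. Then distance = |11 − (31/2)| / √123 ≈ 0.406.

0.406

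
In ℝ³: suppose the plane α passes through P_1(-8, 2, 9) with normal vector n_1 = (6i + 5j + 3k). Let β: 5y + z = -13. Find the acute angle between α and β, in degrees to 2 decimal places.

α: n_1·r = n_1·P_1 gives 6x + 5y + 3z = -11.
cos θ = |n₁·n₂| / (|n₁||n₂|) = |28| / (√70 · √26).
θ = arccos(0.65633) ≈ 48.98°.

48.98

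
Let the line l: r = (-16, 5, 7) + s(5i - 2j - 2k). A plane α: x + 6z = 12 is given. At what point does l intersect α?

Substitute r = (-16, 5, 7) + t(5, -2, -2) into the plane: 26 + (-7)t = 12, so t = 2.
Intersection: (-16, 5, 7) + 2·(5, -2, -2) = (-6, 1, 3).

(-6, 1, 3)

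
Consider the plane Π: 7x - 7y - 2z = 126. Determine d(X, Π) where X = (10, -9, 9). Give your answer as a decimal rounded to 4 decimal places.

1.0892

n·X − d = (7)·(10) + (-7)·(-9) + (-2)·(9) − 126 = -11; |n| = √102.
Distance = |-11| / √102 = 11/√102 ≈ 1.0892.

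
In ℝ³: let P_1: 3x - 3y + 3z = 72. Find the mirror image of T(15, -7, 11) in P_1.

λ = (n·T − d)/|n|² = (99 − 72)/27 = 1.
Reflection = T − 2λn = (15, -7, 11) − 2·(3, -3, 3) = (9, -1, 5).

(9, -1, 5)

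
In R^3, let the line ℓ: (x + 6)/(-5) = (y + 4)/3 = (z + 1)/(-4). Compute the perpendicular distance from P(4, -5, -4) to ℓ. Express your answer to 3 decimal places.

8.740

ℓ has direction (-5, 3, -4) through (-6, -4, -1).
Taking (-6, -4, -1) on ℓ with direction v = (-5, 3, -4): w = P − (-6, -4, -1) = (10, -1, -3), and w × v = (13, 55, 25).
Distance = |w × v| / |v| = √3819 / √50 ≈ 8.740.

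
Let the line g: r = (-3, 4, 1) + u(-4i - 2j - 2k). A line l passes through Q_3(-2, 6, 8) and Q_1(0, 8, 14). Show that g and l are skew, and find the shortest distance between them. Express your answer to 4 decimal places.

A direction vector for l is Q_1 − Q_3 = (2, 2, 6).
Common perpendicular direction n = (-4, -2, -2) × (2, 2, 6) = (-8, 20, -4).
With w = (-2, 6, 8) − (-3, 4, 1) = (1, 2, 7), w · n = 4.
Since n ≠ 0 the lines are not parallel, and w · n = 4 ≠ 0 so they do not intersect; hence they are skew.
Distance = |w · n| / |n| = |4| / √480 ≈ 0.1826.

0.1826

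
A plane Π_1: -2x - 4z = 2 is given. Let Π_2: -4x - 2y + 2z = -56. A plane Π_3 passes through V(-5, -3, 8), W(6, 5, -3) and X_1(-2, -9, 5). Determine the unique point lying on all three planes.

(7, 10, -4)

VW = (11, 8, -11), VX_1 = (3, -6, -3); a normal to Π_3 is VW × VX_1 = (-90, 0, -90).
Using V: Π_3 has equation -90x - 90z = -270.
Solving the 3×3 linear system -2x - 4z = 2, -4x - 2y + 2z = -56, -90x - 90z = -270 (e.g. by elimination or Cramer's rule, determinant = 360) gives (7, 10, -4).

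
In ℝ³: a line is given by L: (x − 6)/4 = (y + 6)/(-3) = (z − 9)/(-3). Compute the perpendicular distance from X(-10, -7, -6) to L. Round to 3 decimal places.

L has direction (4, -3, -3) through (6, -6, 9).
Taking (6, -6, 9) on L with direction v = (4, -3, -3): w = X − (6, -6, 9) = (-16, -1, -15), and w × v = (-42, -108, 52).
Distance = |w × v| / |v| = √16132 / √34 ≈ 21.782.

21.782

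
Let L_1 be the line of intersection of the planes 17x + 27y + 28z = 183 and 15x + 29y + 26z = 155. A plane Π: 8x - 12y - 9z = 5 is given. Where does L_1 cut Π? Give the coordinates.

(4, -3, 7)

Direction of L_1: (17, 27, 28) × (15, 29, 26) = (-110, -22, 88).
A point on L_1: solving the two plane equations with x = -6 gives (-6, -5, 15).
Substitute r = (-6, -5, 15) + t(-110, -22, 88) into the plane: -123 + (-1408)t = 5, so t = -1/11.
Intersection: (-6, -5, 15) + (-1/11)·(-110, -22, 88) = (4, -3, 7).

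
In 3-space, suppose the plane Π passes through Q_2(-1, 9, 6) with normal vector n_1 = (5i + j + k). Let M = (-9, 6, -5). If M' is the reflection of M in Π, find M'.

(11, 10, -1)

Π: n_1·r = n_1·Q_2 gives 5x + y + z = 10.
λ = (n·M − d)/|n|² = (-44 − 10)/27 = -2.
Reflection = M − 2λn = (-9, 6, -5) − (-4)·(5, 1, 1) = (11, 10, -1).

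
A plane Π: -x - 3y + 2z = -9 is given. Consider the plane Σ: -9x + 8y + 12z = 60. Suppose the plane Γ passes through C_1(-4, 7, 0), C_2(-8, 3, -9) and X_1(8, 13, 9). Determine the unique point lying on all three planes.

C_1C_2 = (-4, -4, -9), C_1X_1 = (12, 6, 9); a normal to Γ is C_1C_2 × C_1X_1 = (18, -72, 24).
Using C_1: Γ has equation 18x - 72y + 24z = -576.
Solving the 3×3 linear system -x - 3y + 2z = -9, -9x + 8y + 12z = 60, 18x - 72y + 24z = -576 (e.g. by elimination or Cramer's rule, determinant = -1344) gives (-12, 3, -6).

(-12, 3, -6)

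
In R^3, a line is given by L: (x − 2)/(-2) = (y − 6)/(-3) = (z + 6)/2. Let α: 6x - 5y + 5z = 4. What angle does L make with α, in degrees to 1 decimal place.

19.9

L has direction (-2, -3, 2) through (2, 6, -6).
sin θ = |n·v| / (|n||v|) = |13| / (√86 · √17) = 0.33999.
θ ≈ 19.9°.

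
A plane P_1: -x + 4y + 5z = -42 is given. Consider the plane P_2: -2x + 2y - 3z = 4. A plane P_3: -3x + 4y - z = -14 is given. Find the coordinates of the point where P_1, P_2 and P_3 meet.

Solving the 3×3 linear system -x + 4y + 5z = -42, -2x + 2y - 3z = 4, -3x + 4y - z = -14 (e.g. by elimination or Cramer's rule, determinant = 8) gives (-2, -6, -4).

(-2, -6, -4)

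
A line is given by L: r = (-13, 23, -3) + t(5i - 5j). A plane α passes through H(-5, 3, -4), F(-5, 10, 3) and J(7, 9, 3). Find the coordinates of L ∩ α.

HF = (0, 7, 7), HJ = (12, 6, 7); a normal to α is HF × HJ = (7, 84, -84).
Using H: α has equation 7x + 84y - 84z = 553.
Substitute r = (-13, 23, -3) + t(5, -5, 0) into the plane: 2093 + (-385)t = 553, so t = 4.
Intersection: (-13, 23, -3) + 4·(5, -5, 0) = (7, 3, -3).

(7, 3, -3)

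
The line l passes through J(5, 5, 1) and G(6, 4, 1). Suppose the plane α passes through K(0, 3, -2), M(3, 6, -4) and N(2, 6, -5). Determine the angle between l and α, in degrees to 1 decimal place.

A direction vector for l is G − J = (1, -1, 0).
KM = (3, 3, -2), KN = (2, 3, -3); a normal to α is KM × KN = (-3, 5, 3).
Using K: α has equation -3x + 5y + 3z = 9.
sin θ = |n·v| / (|n||v|) = |-8| / (√43 · √2) = 0.86266.
θ ≈ 59.6°.

59.6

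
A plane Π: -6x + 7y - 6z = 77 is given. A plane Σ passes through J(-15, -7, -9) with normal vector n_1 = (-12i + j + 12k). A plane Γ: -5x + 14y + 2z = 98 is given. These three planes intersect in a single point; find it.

(-6, 5, -1)

Σ: n_1·r = n_1·J gives -12x + y + 12z = 65.
Solving the 3×3 linear system -6x + 7y - 6z = 77, -12x + y + 12z = 65, -5x + 14y + 2z = 98 (e.g. by elimination or Cramer's rule, determinant = 1722) gives (-6, 5, -1).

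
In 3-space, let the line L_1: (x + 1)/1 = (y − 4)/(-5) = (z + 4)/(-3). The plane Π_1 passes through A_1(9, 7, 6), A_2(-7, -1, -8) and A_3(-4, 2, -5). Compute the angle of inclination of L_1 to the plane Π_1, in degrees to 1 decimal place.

19.4

L_1 has direction (1, -5, -3) through (-1, 4, -4).
A_1A_2 = (-16, -8, -14), A_1A_3 = (-13, -5, -11); a normal to Π_1 is A_1A_2 × A_1A_3 = (18, 6, -24).
Using A_1: Π_1 has equation 18x + 6y - 24z = 60.
sin θ = |n·v| / (|n||v|) = |60| / (√936 · √35) = 0.33150.
θ ≈ 19.4°.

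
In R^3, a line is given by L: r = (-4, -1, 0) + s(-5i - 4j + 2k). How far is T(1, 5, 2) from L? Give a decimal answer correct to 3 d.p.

4.472

Taking (-4, -1, 0) on L with direction v = (-5, -4, 2): w = T − (-4, -1, 0) = (5, 6, 2), and w × v = (20, -20, 10).
Distance = |w × v| / |v| = √900 / √45 ≈ 4.472.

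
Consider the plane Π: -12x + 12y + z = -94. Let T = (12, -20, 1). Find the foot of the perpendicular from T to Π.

(0, -8, 2)

Foot = T − λn with λ = (n·T − d)/|n|² = (-383 − (-94))/289 = -1.
Foot = (12, -20, 1) − (-1)·(-12, 12, 1) = (0, -8, 2).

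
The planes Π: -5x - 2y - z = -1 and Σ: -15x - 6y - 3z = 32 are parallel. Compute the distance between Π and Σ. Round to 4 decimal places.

Rescale Σ by 1/3: -5x - 2y - z = 32/3. Then distance = |-1 − (32/3)| / √30 ≈ 2.1300.

2.1300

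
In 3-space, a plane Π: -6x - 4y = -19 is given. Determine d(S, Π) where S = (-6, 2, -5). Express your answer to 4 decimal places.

6.5177

n·S − d = (-6)·(-6) + (-4)·(2) + (0)·(-5) − (-19) = 47; |n| = √52.
Distance = |47| / √52 = 47/√52 ≈ 6.5177.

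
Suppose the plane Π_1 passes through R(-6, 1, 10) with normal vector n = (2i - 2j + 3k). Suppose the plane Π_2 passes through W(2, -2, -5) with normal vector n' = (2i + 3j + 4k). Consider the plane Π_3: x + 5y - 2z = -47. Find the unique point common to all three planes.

Π_1: n·r = n·R gives 2x - 2y + 3z = 16.
Π_2: n'·r = n'·W gives 2x + 3y + 4z = -22.
Solving the 3×3 linear system 2x - 2y + 3z = 16, 2x + 3y + 4z = -22, x + 5y - 2z = -47 (e.g. by elimination or Cramer's rule, determinant = -47) gives (-3, -8, 2).

(-3, -8, 2)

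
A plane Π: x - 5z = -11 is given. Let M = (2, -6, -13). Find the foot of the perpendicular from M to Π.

Foot = M − λn with λ = (n·M − d)/|n|² = (67 − (-11))/26 = 3.
Foot = (2, -6, -13) − 3·(1, 0, -5) = (-1, -6, 2).

(-1, -6, 2)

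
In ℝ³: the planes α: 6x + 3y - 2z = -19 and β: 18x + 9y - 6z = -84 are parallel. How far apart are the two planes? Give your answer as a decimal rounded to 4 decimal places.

1.2857

Rescale β by 1/3: 6x + 3y - 2z = -28. Then distance = |-19 − (-28)| / √49 ≈ 1.2857.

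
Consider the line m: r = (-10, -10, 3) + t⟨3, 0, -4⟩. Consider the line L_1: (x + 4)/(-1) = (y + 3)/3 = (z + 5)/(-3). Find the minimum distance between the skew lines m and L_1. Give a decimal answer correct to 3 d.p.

4.585

L_1 has direction (-1, 3, -3) through (-4, -3, -5).
Common perpendicular direction n = (3, 0, -4) × (-1, 3, -3) = (12, 13, 9).
With w = (-4, -3, -5) − (-10, -10, 3) = (6, 7, -8), w · n = 91.
Distance = |w · n| / |n| = |91| / √394 ≈ 4.585.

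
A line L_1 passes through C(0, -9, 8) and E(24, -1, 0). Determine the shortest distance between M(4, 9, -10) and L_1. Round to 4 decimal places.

A direction vector for L_1 is E − C = (24, 8, -8).
Taking (0, -9, 8) on L_1 with direction v = (24, 8, -8): w = M − (0, -9, 8) = (4, 18, -18), and w × v = (0, -400, -400).
Distance = |w × v| / |v| = √320000 / √704 ≈ 21.3201.

21.3201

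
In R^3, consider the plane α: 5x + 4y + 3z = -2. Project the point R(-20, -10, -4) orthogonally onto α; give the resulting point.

Foot = R − λn with λ = (n·R − d)/|n|² = (-152 − (-2))/50 = -3.
Foot = (-20, -10, -4) − (-3)·(5, 4, 3) = (-5, 2, 5).

(-5, 2, 5)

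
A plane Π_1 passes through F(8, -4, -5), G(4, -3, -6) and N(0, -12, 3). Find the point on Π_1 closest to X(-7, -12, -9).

(-7, -6, -3)

FG = (-4, 1, -1), FN = (-8, -8, 8); a normal to Π_1 is FG × FN = (0, 40, 40).
Using F: Π_1 has equation 40y + 40z = -360.
Foot = X − λn with λ = (n·X − d)/|n|² = (-840 − (-360))/3200 = -3/20.
Foot = (-7, -12, -9) − (-3/20)·(0, 40, 40) = (-7, -6, -3).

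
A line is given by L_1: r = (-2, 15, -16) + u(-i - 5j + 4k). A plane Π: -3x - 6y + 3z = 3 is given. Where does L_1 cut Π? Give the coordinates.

Substitute r = (-2, 15, -16) + t(-1, -5, 4) into the plane: -132 + 45t = 3, so t = 3.
Intersection: (-2, 15, -16) + 3·(-1, -5, 4) = (-5, 0, -4).

(-5, 0, -4)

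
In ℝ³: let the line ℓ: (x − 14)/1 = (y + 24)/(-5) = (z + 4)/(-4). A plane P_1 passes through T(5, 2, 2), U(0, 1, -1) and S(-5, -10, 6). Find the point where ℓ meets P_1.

ℓ has direction (1, -5, -4) through (14, -24, -4).
TU = (-5, -1, -3), TS = (-10, -12, 4); a normal to P_1 is TU × TS = (-40, 50, 50).
Using T: P_1 has equation -40x + 50y + 50z = 0.
Substitute r = (14, -24, -4) + t(1, -5, -4) into the plane: -1960 + (-490)t = 0, so t = -4.
Intersection: (14, -24, -4) + (-4)·(1, -5, -4) = (10, -4, 12).

(10, -4, 12)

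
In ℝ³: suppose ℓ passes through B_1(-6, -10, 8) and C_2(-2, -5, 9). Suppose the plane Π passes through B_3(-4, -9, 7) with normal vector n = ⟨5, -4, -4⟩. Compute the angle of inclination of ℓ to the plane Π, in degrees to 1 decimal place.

A direction vector for ℓ is C_2 − B_1 = (4, 5, 1).
Π: n·r = n·B_3 gives 5x - 4y - 4z = -12.
sin θ = |n·v| / (|n||v|) = |-4| / (√57 · √42) = 0.08175.
θ ≈ 4.7°.

4.7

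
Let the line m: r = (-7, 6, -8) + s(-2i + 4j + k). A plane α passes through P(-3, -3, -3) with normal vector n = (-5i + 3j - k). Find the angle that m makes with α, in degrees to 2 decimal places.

50.77

α: n·r = n·P gives -5x + 3y - z = 9.
sin θ = |n·v| / (|n||v|) = |21| / (√35 · √21) = 0.77460.
θ ≈ 50.77°.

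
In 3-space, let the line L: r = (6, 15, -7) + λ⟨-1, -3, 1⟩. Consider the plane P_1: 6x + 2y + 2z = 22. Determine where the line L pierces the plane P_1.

Substitute r = (6, 15, -7) + t(-1, -3, 1) into the plane: 52 + (-10)t = 22, so t = 3.
Intersection: (6, 15, -7) + 3·(-1, -3, 1) = (3, 6, -4).

(3, 6, -4)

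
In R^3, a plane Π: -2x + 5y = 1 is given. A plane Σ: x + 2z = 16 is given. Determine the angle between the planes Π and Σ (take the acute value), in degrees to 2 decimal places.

80.44

cos θ = |n₁·n₂| / (|n₁||n₂|) = |-2| / (√29 · √5).
θ = arccos(0.16609) ≈ 80.44°.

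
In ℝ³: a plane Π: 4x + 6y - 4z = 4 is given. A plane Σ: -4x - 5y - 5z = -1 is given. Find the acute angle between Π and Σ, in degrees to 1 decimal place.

67.2

cos θ = |n₁·n₂| / (|n₁||n₂|) = |-26| / (√68 · √66).
θ = arccos(0.38810) ≈ 67.2°.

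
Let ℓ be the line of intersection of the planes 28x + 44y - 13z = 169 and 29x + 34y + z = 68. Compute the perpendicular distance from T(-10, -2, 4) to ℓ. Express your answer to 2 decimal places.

11.49

Direction of ℓ: (28, 44, -13) × (29, 34, 1) = (486, -405, -324).
A point on ℓ: solving the two plane equations with x = -1 gives (-1, 3, -5).
Taking (-1, 3, -5) on ℓ with direction v = (486, -405, -324): w = T − (-1, 3, -5) = (-9, -5, 9), and w × v = (5265, 1458, 6075).
Distance = |w × v| / |v| = √66751614 / √505197 ≈ 11.49.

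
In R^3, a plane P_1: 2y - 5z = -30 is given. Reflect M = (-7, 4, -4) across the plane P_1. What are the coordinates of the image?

λ = (n·M − d)/|n|² = (28 − (-30))/29 = 2.
Reflection = M − 2λn = (-7, 4, -4) − 4·(0, 2, -5) = (-7, -4, 16).

(-7, -4, 16)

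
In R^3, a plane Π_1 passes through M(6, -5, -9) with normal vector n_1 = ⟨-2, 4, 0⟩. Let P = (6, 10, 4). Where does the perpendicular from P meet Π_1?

Π_1: n_1·r = n_1·M gives -2x + 4y = -32.
Foot = P − λn with λ = (n·P − d)/|n|² = (28 − (-32))/20 = 3.
Foot = (6, 10, 4) − 3·(-2, 4, 0) = (12, -2, 4).

(12, -2, 4)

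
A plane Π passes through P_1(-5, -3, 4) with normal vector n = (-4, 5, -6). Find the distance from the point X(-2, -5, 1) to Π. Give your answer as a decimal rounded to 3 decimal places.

Π: n·r = n·P_1 gives -4x + 5y - 6z = -19.
n·X − d = (-4)·(-2) + (5)·(-5) + (-6)·(1) − (-19) = -4; |n| = √77.
Distance = |-4| / √77 = 4/√77 ≈ 0.456.

0.456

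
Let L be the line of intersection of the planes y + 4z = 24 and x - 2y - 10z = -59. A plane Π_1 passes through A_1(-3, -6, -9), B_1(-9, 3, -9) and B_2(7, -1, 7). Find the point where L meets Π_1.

(-5, 12, 3)

Direction of L: (0, 1, 4) × (1, -2, -10) = (-2, 4, -1).
A point on L: solving the two plane equations with x = -3 gives (-3, 8, 4).
A_1B_1 = (-6, 9, 0), A_1B_2 = (10, 5, 16); a normal to Π_1 is A_1B_1 × A_1B_2 = (144, 96, -120).
Using A_1: Π_1 has equation 144x + 96y - 120z = 72.
Substitute r = (-3, 8, 4) + t(-2, 4, -1) into the plane: -144 + 216t = 72, so t = 1.
Intersection: (-3, 8, 4) + 1·(-2, 4, -1) = (-5, 12, 3).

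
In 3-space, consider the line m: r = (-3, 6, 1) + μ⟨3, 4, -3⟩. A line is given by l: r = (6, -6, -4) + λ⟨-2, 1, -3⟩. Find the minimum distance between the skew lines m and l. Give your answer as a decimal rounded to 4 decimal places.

Common perpendicular direction n = (3, 4, -3) × (-2, 1, -3) = (-9, 15, 11).
With w = (6, -6, -4) − (-3, 6, 1) = (9, -12, -5), w · n = -316.
Distance = |w · n| / |n| = |-316| / √427 ≈ 15.2923.

15.2923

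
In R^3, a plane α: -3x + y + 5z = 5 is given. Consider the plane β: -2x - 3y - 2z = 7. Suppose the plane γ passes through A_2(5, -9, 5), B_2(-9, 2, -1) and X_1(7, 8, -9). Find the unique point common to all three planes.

(-2, -1, 0)

A_2B_2 = (-14, 11, -6), A_2X_1 = (2, 17, -14); a normal to γ is A_2B_2 × A_2X_1 = (-52, -208, -260).
Using A_2: γ has equation -52x - 208y - 260z = 312.
Solving the 3×3 linear system -3x + y + 5z = 5, -2x - 3y - 2z = 7, -52x - 208y - 260z = 312 (e.g. by elimination or Cramer's rule, determinant = -208) gives (-2, -1, 0).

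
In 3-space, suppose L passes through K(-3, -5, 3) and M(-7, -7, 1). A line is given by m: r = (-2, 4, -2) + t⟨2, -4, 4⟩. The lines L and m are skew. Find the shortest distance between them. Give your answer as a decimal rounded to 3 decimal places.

0.283

A direction vector for L is M − K = (-4, -2, -2).
Common perpendicular direction n = (-4, -2, -2) × (2, -4, 4) = (-16, 12, 20).
With w = (-2, 4, -2) − (-3, -5, 3) = (1, 9, -5), w · n = -8.
Distance = |w · n| / |n| = |-8| / √800 ≈ 0.283.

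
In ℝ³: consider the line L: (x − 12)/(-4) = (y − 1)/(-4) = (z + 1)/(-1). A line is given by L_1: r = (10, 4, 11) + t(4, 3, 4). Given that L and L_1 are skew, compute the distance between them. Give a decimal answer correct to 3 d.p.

L has direction (-4, -4, -1) through (12, 1, -1).
Common perpendicular direction n = (-4, -4, -1) × (4, 3, 4) = (-13, 12, 4).
With w = (10, 4, 11) − (12, 1, -1) = (-2, 3, 12), w · n = 110.
Distance = |w · n| / |n| = |110| / √329 ≈ 6.064.

6.064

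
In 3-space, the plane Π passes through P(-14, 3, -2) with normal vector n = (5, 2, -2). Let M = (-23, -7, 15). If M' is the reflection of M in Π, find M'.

Π: n·r = n·P gives 5x + 2y - 2z = -60.
λ = (n·M − d)/|n|² = (-159 − (-60))/33 = -3.
Reflection = M − 2λn = (-23, -7, 15) − (-6)·(5, 2, -2) = (7, 5, 3).

(7, 5, 3)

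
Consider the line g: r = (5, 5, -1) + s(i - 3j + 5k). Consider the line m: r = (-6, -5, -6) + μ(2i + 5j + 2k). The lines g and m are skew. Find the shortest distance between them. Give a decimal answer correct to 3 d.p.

6.085

Common perpendicular direction n = (1, -3, 5) × (2, 5, 2) = (-31, 8, 11).
With w = (-6, -5, -6) − (5, 5, -1) = (-11, -10, -5), w · n = 206.
Distance = |w · n| / |n| = |206| / √1146 ≈ 6.085.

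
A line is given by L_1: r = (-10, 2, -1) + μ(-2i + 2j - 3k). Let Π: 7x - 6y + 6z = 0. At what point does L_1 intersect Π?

Substitute r = (-10, 2, -1) + t(-2, 2, -3) into the plane: -88 + (-44)t = 0, so t = -2.
Intersection: (-10, 2, -1) + (-2)·(-2, 2, -3) = (-6, -2, 5).

(-6, -2, 5)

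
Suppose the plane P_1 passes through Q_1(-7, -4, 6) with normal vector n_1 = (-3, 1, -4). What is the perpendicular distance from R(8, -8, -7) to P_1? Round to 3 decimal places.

P_1: n_1·r = n_1·Q_1 gives -3x + y - 4z = -7.
n·R − d = (-3)·(8) + (1)·(-8) + (-4)·(-7) − (-7) = 3; |n| = √26.
Distance = |3| / √26 = 3/√26 ≈ 0.588.

0.588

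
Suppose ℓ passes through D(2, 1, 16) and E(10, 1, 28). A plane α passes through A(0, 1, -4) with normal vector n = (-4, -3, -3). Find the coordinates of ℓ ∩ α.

(-6, 1, 4)

A direction vector for ℓ is E − D = (8, 0, 12).
α: n·r = n·A gives -4x - 3y - 3z = 9.
Substitute r = (2, 1, 16) + t(8, 0, 12) into the plane: -59 + (-68)t = 9, so t = -1.
Intersection: (2, 1, 16) + (-1)·(8, 0, 12) = (-6, 1, 4).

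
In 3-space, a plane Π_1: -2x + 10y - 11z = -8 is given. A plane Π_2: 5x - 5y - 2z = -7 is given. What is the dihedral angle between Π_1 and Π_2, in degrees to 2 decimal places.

69.83

cos θ = |n₁·n₂| / (|n₁||n₂|) = |-38| / (√225 · √54).
θ = arccos(0.34474) ≈ 69.83°.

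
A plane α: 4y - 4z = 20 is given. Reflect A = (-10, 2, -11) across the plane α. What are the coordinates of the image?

(-10, -6, -3)

λ = (n·A − d)/|n|² = (52 − 20)/32 = 1.
Reflection = A − 2λn = (-10, 2, -11) − 2·(0, 4, -4) = (-10, -6, -3).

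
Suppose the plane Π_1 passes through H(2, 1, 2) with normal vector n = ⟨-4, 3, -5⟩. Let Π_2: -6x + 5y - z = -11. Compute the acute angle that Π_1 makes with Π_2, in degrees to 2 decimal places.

37.79

Π_1: n·r = n·H gives -4x + 3y - 5z = -15.
cos θ = |n₁·n₂| / (|n₁||n₂|) = |44| / (√50 · √62).
θ = arccos(0.79026) ≈ 37.79°.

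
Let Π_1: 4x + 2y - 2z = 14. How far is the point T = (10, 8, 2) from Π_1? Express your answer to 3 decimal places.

7.757

n·T − d = (4)·(10) + (2)·(8) + (-2)·(2) − 14 = 38; |n| = √24.
Distance = |38| / √24 = 38/√24 ≈ 7.757.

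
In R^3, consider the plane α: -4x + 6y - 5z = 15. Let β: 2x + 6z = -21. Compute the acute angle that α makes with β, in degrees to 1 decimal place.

46.8

cos θ = |n₁·n₂| / (|n₁||n₂|) = |-38| / (√77 · √40).
θ = arccos(0.68471) ≈ 46.8°.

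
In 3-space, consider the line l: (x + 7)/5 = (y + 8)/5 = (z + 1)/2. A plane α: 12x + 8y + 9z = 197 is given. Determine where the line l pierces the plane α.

l has direction (5, 5, 2) through (-7, -8, -1).
Substitute r = (-7, -8, -1) + t(5, 5, 2) into the plane: -157 + 118t = 197, so t = 3.
Intersection: (-7, -8, -1) + 3·(5, 5, 2) = (8, 7, 5).

(8, 7, 5)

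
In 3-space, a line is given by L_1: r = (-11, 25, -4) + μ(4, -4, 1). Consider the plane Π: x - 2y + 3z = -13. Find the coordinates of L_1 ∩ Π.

Substitute r = (-11, 25, -4) + t(4, -4, 1) into the plane: -73 + 15t = -13, so t = 4.
Intersection: (-11, 25, -4) + 4·(4, -4, 1) = (5, 9, 0).

(5, 9, 0)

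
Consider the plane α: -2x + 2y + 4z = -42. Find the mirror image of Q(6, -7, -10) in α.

(2, -3, -2)

λ = (n·Q − d)/|n|² = (-66 − (-42))/24 = -1.
Reflection = Q − 2λn = (6, -7, -10) − (-2)·(-2, 2, 4) = (2, -3, -2).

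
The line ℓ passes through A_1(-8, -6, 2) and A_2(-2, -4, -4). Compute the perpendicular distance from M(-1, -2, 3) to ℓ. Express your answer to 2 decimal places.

6.37

A direction vector for ℓ is A_2 − A_1 = (6, 2, -6).
Taking (-8, -6, 2) on ℓ with direction v = (6, 2, -6): w = M − (-8, -6, 2) = (7, 4, 1), and w × v = (-26, 48, -10).
Distance = |w × v| / |v| = √3080 / √76 ≈ 6.37.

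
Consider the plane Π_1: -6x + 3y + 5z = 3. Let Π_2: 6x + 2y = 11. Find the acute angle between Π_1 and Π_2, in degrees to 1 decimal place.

cos θ = |n₁·n₂| / (|n₁||n₂|) = |-30| / (√70 · √40).
θ = arccos(0.56695) ≈ 55.5°.

55.5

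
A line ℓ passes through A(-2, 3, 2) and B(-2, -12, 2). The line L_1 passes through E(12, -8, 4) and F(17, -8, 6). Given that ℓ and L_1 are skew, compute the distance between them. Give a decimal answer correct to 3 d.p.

A direction vector for ℓ is B − A = (0, -15, 0).
A direction vector for L_1 is F − E = (5, 0, 2).
Common perpendicular direction n = (0, -15, 0) × (5, 0, 2) = (-30, 0, 75).
With w = (12, -8, 4) − (-2, 3, 2) = (14, -11, 2), w · n = -270.
Distance = |w · n| / |n| = |-270| / √6525 ≈ 3.343.

3.343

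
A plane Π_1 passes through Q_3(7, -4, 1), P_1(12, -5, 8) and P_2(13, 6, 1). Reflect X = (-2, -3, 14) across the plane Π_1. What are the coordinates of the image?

Q_3P_1 = (5, -1, 7), Q_3P_2 = (6, 10, 0); a normal to Π_1 is Q_3P_1 × Q_3P_2 = (-70, 42, 56).
Using Q_3: Π_1 has equation -70x + 42y + 56z = -602.
λ = (n·X − d)/|n|² = (798 − (-602))/9800 = 1/7.
Reflection = X − 2λn = (-2, -3, 14) − (2/7)·(-70, 42, 56) = (18, -15, -2).

(18, -15, -2)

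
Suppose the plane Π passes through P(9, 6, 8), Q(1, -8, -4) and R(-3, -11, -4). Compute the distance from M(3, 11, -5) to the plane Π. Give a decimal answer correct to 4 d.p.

PQ = (-8, -14, -12), PR = (-12, -17, -12); a normal to Π is PQ × PR = (-36, 48, -32).
Using P: Π has equation -36x + 48y - 32z = -292.
n·M − d = (-36)·(3) + (48)·(11) + (-32)·(-5) − (-292) = 872; |n| = √4624.
Distance = |872| / √4624 = 872/√4624 ≈ 12.8235.

12.8235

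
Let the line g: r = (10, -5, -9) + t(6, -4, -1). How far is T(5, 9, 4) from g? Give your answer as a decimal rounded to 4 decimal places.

14.3205

Taking (10, -5, -9) on g with direction v = (6, -4, -1): w = T − (10, -5, -9) = (-5, 14, 13), and w × v = (38, 73, -64).
Distance = |w × v| / |v| = √10869 / √53 ≈ 14.3205.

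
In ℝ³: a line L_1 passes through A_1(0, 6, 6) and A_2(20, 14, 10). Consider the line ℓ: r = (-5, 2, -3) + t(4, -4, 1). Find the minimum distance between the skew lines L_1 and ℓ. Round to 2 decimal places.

A direction vector for L_1 is A_2 − A_1 = (20, 8, 4).
Common perpendicular direction n = (20, 8, 4) × (4, -4, 1) = (24, -4, -112).
With w = (-5, 2, -3) − (0, 6, 6) = (-5, -4, -9), w · n = 904.
Distance = |w · n| / |n| = |904| / √13136 ≈ 7.89.

7.89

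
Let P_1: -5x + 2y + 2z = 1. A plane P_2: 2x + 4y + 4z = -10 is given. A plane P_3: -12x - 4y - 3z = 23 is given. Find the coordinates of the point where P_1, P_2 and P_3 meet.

Solving the 3×3 linear system -5x + 2y + 2z = 1, 2x + 4y + 4z = -10, -12x - 4y - 3z = 23 (e.g. by elimination or Cramer's rule, determinant = -24) gives (-1, -5, 3).

(-1, -5, 3)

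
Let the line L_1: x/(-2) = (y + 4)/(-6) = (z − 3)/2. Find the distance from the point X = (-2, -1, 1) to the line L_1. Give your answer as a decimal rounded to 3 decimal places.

3.104

L_1 has direction (-2, -6, 2) through (0, -4, 3).
Taking (0, -4, 3) on L_1 with direction v = (-2, -6, 2): w = X − (0, -4, 3) = (-2, 3, -2), and w × v = (-6, 8, 18).
Distance = |w × v| / |v| = √424 / √44 ≈ 3.104.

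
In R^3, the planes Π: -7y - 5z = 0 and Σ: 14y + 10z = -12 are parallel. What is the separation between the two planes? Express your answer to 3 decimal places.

Rescale Σ by 1/(-2): -7y - 5z = 6. Then distance = |0 − 6| / √74 ≈ 0.697.

0.697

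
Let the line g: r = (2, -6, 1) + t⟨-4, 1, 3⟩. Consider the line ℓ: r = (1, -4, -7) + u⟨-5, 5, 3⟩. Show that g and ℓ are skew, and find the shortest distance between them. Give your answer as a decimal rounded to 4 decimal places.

6.4807

Common perpendicular direction n = (-4, 1, 3) × (-5, 5, 3) = (-12, -3, -15).
With w = (1, -4, -7) − (2, -6, 1) = (-1, 2, -8), w · n = 126.
Since n ≠ 0 the lines are not parallel, and w · n = 126 ≠ 0 so they do not intersect; hence they are skew.
Distance = |w · n| / |n| = |126| / √378 ≈ 6.4807.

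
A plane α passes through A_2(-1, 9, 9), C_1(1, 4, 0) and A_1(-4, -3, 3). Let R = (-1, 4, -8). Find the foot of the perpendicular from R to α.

A_2C_1 = (2, -5, -9), A_2A_1 = (-3, -12, -6); a normal to α is A_2C_1 × A_2A_1 = (-78, 39, -39).
Using A_2: α has equation -78x + 39y - 39z = 78.
Foot = R − λn with λ = (n·R − d)/|n|² = (546 − 78)/9126 = 2/39.
Foot = (-1, 4, -8) − (2/39)·(-78, 39, -39) = (3, 2, -6).

(3, 2, -6)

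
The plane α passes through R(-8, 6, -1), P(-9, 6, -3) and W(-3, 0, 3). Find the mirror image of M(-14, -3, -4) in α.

RP = (-1, 0, -2), RW = (5, -6, 4); a normal to α is RP × RW = (-12, -6, 6).
Using R: α has equation -12x - 6y + 6z = 54.
λ = (n·M − d)/|n|² = (162 − 54)/216 = 1/2.
Reflection = M − 2λn = (-14, -3, -4) − 1·(-12, -6, 6) = (-2, 3, -10).

(-2, 3, -10)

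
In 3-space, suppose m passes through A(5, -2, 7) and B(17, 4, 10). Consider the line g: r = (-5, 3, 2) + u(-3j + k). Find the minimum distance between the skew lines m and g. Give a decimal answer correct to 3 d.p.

0.735

A direction vector for m is B − A = (12, 6, 3).
Common perpendicular direction n = (12, 6, 3) × (0, -3, 1) = (15, -12, -36).
With w = (-5, 3, 2) − (5, -2, 7) = (-10, 5, -5), w · n = -30.
Distance = |w · n| / |n| = |-30| / √1665 ≈ 0.735.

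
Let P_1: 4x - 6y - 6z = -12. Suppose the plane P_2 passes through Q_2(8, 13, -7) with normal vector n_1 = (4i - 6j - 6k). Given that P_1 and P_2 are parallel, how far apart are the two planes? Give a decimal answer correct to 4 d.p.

0.8528

P_2: n_1·r = n_1·Q_2 gives 4x - 6y - 6z = -4.
Same normal n = (4, -6, -6) with |n| = √88; distance = |-12 − (-4)| / |n| = 8/√88 ≈ 0.8528.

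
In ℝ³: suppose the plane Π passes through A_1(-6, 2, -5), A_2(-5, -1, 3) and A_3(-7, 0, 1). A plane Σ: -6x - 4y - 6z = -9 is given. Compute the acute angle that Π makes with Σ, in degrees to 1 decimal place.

45.9

A_1A_2 = (1, -3, 8), A_1A_3 = (-1, -2, 6); a normal to Π is A_1A_2 × A_1A_3 = (-2, -14, -5).
Using A_1: Π has equation -2x - 14y - 5z = 9.
cos θ = |n₁·n₂| / (|n₁||n₂|) = |98| / (√225 · √88).
θ = arccos(0.69646) ≈ 45.9°.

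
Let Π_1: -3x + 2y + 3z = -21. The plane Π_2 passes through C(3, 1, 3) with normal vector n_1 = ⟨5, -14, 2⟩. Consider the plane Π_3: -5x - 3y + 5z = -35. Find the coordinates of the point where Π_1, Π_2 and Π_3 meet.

(3, 0, -4)

Π_2: n_1·r = n_1·C gives 5x - 14y + 2z = 7.
Solving the 3×3 linear system -3x + 2y + 3z = -21, 5x - 14y + 2z = 7, -5x - 3y + 5z = -35 (e.g. by elimination or Cramer's rule, determinant = -133) gives (3, 0, -4).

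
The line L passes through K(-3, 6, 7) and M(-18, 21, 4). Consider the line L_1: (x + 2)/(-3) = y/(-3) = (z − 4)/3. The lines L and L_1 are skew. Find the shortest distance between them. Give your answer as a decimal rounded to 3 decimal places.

5.029

A direction vector for L is M − K = (-15, 15, -3).
L_1 has direction (-3, -3, 3) through (-2, 0, 4).
Common perpendicular direction n = (-15, 15, -3) × (-3, -3, 3) = (36, 54, 90).
With w = (-2, 0, 4) − (-3, 6, 7) = (1, -6, -3), w · n = -558.
Distance = |w · n| / |n| = |-558| / √12312 ≈ 5.029.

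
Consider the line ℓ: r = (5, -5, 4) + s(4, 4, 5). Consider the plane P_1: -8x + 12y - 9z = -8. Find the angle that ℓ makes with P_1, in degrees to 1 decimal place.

13.1

sin θ = |n·v| / (|n||v|) = |-29| / (√289 · √57) = 0.22595.
θ ≈ 13.1°.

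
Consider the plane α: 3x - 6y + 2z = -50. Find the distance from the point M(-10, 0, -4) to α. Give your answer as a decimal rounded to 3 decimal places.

n·M − d = (3)·(-10) + (-6)·(0) + (2)·(-4) − (-50) = 12; |n| = √49.
Distance = |12| / √49 = 12/√49 ≈ 1.714.

1.714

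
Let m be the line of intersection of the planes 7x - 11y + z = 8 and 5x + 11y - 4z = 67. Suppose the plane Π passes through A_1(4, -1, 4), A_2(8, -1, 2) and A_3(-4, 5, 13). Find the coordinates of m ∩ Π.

(8, 5, 7)

Direction of m: (7, -11, 1) × (5, 11, -4) = (33, 33, 132).
A point on m: solving the two plane equations with x = 7 gives (7, 4, 3).
A_1A_2 = (4, 0, -2), A_1A_3 = (-8, 6, 9); a normal to Π is A_1A_2 × A_1A_3 = (12, -20, 24).
Using A_1: Π has equation 12x - 20y + 24z = 164.
Substitute r = (7, 4, 3) + t(33, 33, 132) into the plane: 76 + 2904t = 164, so t = 1/33.
Intersection: (7, 4, 3) + (1/33)·(33, 33, 132) = (8, 5, 7).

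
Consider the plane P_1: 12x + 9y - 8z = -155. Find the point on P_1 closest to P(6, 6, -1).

Foot = P − λn with λ = (n·P − d)/|n|² = (134 − (-155))/289 = 1.
Foot = (6, 6, -1) − 1·(12, 9, -8) = (-6, -3, 7).

(-6, -3, 7)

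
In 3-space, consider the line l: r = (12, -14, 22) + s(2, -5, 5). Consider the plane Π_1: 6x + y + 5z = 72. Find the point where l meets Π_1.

(6, 1, 7)

Substitute r = (12, -14, 22) + t(2, -5, 5) into the plane: 168 + 32t = 72, so t = -3.
Intersection: (12, -14, 22) + (-3)·(2, -5, 5) = (6, 1, 7).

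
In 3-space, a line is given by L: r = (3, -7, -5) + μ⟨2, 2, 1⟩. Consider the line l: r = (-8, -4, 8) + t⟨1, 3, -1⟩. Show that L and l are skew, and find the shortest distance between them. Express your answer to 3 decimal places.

16.405

Common perpendicular direction n = (2, 2, 1) × (1, 3, -1) = (-5, 3, 4).
With w = (-8, -4, 8) − (3, -7, -5) = (-11, 3, 13), w · n = 116.
Since n ≠ 0 the lines are not parallel, and w · n = 116 ≠ 0 so they do not intersect; hence they are skew.
Distance = |w · n| / |n| = |116| / √50 ≈ 16.405.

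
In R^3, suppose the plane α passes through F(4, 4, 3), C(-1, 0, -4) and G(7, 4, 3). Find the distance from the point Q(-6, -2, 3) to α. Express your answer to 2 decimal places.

FC = (-5, -4, -7), FG = (3, 0, 0); a normal to α is FC × FG = (0, -21, 12).
Using F: α has equation -21y + 12z = -48.
n·Q − d = (0)·(-6) + (-21)·(-2) + (12)·(3) − (-48) = 126; |n| = √585.
Distance = |126| / √585 = 126/√585 ≈ 5.21.

5.21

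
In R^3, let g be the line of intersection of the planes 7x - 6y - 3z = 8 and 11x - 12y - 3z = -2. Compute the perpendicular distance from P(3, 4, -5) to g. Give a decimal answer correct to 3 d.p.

Direction of g: (7, -6, -3) × (11, -12, -3) = (-18, -12, -18).
A point on g: solving the two plane equations with x = 2 gives (2, 3, -4).
Taking (2, 3, -4) on g with direction v = (-18, -12, -18): w = P − (2, 3, -4) = (1, 1, -1), and w × v = (-30, 36, 6).
Distance = |w × v| / |v| = √2232 / √792 ≈ 1.679.

1.679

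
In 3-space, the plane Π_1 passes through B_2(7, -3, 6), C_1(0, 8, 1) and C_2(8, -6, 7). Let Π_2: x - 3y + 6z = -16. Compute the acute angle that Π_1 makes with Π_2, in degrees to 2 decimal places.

47.70

B_2C_1 = (-7, 11, -5), B_2C_2 = (1, -3, 1); a normal to Π_1 is B_2C_1 × B_2C_2 = (-4, 2, 10).
Using B_2: Π_1 has equation -4x + 2y + 10z = 26.
cos θ = |n₁·n₂| / (|n₁||n₂|) = |50| / (√120 · √46).
θ = arccos(0.67298) ≈ 47.70°.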